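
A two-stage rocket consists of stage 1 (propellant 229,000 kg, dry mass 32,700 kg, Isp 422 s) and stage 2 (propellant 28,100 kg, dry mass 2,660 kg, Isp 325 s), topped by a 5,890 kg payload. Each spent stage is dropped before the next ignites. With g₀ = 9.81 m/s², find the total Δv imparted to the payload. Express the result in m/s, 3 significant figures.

Δv ≈ 10700 m/s

Ignition mass of stage 1 = 229,000+32,700 + 28,100+2,660 + 5,890 = 298,350 kg.
Stage 1: m₀ = 298,350 kg, m_f = 298,350 − 229,000 = 69,350 kg; Δv = 422×9.81×ln(4.302) = 4139.8×1.4591 ≈ 6040 m/s.
Stage 2: m₀ = 36,650 kg, m_f = 36,650 − 28,100 = 8,550 kg; Δv = 325×9.81×ln(4.287) = 3188.2×1.4555 ≈ 4640 m/s.
Total Δv = 6040 + 4640 = 10680 m/s.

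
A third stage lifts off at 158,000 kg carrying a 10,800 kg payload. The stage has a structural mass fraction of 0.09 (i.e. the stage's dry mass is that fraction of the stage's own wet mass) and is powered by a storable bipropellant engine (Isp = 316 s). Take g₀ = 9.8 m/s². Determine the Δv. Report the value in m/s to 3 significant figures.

Δv ≈ 5830 m/s

Stage wet mass = m₀ − payload = 158,000 − 10,800 = 147,200 kg.
Stage dry mass = ε × stage wet mass = 0.09 × 147,200 = 13,248 kg.
Burnout mass m_f = stage dry + payload = 13,248 + 10,800 = 24,048 kg.
v_e = Isp · g₀ = 316 × 9.8 = 3096.8 m/s.
Δv = v_e · ln(158,000/24,048) = 3096.8 × ln(6.57) = 3096.8 × 1.8825 ≈ 5830 m/s.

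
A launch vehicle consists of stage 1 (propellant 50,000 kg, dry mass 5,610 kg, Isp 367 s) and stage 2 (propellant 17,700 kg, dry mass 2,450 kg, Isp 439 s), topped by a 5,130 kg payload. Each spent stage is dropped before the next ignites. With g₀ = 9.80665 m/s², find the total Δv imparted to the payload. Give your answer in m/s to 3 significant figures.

Δv ≈ 8650 m/s

Ignition mass of stage 1 = 50,000+5,610 + 17,700+2,450 + 5,130 = 80,890 kg.
Stage 1: m₀ = 80,890 kg, m_f = 80,890 − 50,000 = 30,890 kg; Δv = 367×9.80665×ln(2.619) = 3599.0×0.9627 ≈ 3465 m/s.
Stage 2: m₀ = 25,280 kg, m_f = 25,280 − 17,700 = 7,580 kg; Δv = 439×9.80665×ln(3.335) = 4305.1×1.2045 ≈ 5186 m/s.
Total Δv = 3465 + 5186 = 8651 m/s.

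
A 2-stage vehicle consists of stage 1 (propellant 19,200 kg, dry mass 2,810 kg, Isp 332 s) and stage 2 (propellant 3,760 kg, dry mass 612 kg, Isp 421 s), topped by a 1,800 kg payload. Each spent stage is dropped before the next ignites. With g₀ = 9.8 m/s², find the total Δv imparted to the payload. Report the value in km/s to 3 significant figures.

Ignition mass of stage 1 = 19,200+2,810 + 3,760+612 + 1,800 = 28,182 kg.
Stage 1: m₀ = 28,182 kg, m_f = 28,182 − 19,200 = 8,982 kg; Δv = 332×9.8×ln(3.138) = 3253.6×1.1435 ≈ 3720 m/s.
Stage 2: m₀ = 6,172 kg, m_f = 6,172 − 3,760 = 2,412 kg; Δv = 421×9.8×ln(2.559) = 4125.8×0.9396 ≈ 3876 m/s.
Total Δv = 3720 + 3876 = 7596 m/s.

Δv ≈ 7.60 km/s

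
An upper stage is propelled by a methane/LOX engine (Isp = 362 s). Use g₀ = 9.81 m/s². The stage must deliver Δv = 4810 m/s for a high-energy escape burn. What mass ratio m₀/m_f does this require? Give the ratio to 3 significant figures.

mass ratio ≈ 3.87

v_e = Isp · g₀ = 362 × 9.81 = 3551.2 m/s.
By the Tsiolkovsky rocket equation, m₀/m_f = exp(Δv / v_e) = exp(4810 / 3551.2) = exp(1.3545) = 3.8747.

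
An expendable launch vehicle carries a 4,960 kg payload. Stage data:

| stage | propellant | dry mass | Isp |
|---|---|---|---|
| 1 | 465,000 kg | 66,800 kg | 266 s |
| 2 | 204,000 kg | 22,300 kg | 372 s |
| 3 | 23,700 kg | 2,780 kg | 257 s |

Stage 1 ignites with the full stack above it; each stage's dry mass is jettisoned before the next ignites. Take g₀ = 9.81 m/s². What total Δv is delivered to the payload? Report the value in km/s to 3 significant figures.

Ignition mass of stage 1 = 465,000+66,800 + 204,000+22,300 + 23,700+2,780 + 4,960 = 789,540 kg.
Stage 1: m₀ = 789,540 kg, m_f = 789,540 − 465,000 = 324,540 kg; Δv = 266×9.81×ln(2.433) = 2609.5×0.8890 ≈ 2320 m/s.
Stage 2: m₀ = 257,740 kg, m_f = 257,740 − 204,000 = 53,740 kg; Δv = 372×9.81×ln(4.796) = 3649.3×1.5678 ≈ 5721 m/s.
Stage 3: m₀ = 31,440 kg, m_f = 31,440 − 23,700 = 7,740 kg; Δv = 257×9.81×ln(4.062) = 2521.2×1.4017 ≈ 3534 m/s.
Total Δv = 2320 + 5721 + 3534 = 11575 m/s.

Δv ≈ 11.6 km/s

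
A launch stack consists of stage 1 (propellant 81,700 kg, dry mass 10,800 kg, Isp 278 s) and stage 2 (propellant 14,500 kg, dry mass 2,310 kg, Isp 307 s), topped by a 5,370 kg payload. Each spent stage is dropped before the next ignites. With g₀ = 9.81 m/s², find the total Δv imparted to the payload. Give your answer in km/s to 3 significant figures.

Δv ≈ 6.59 km/s

Ignition mass of stage 1 = 81,700+10,800 + 14,500+2,310 + 5,370 = 114,680 kg.
Stage 1: m₀ = 114,680 kg, m_f = 114,680 − 81,700 = 32,980 kg; Δv = 278×9.81×ln(3.477) = 2727.2×1.2462 ≈ 3399 m/s.
Stage 2: m₀ = 22,180 kg, m_f = 22,180 − 14,500 = 7,680 kg; Δv = 307×9.81×ln(2.888) = 3011.7×1.0606 ≈ 3194 m/s.
Total Δv = 3399 + 3194 = 6593 m/s.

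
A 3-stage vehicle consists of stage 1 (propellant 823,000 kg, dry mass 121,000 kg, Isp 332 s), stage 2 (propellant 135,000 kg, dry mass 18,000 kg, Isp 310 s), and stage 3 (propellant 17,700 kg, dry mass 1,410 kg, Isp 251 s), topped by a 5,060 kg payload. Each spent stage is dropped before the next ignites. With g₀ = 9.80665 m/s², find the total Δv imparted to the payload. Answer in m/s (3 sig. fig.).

Δv ≈ 11900 m/s

Ignition mass of stage 1 = 823,000+121,000 + 135,000+18,000 + 17,700+1,410 + 5,060 = 1,121,170 kg.
Stage 1: m₀ = 1,121,170 kg, m_f = 1,121,170 − 823,000 = 298,170 kg; Δv = 332×9.80665×ln(3.76) = 3255.8×1.3245 ≈ 4312 m/s.
Stage 2: m₀ = 177,170 kg, m_f = 177,170 − 135,000 = 42,170 kg; Δv = 310×9.80665×ln(4.201) = 3040.1×1.4354 ≈ 4364 m/s.
Stage 3: m₀ = 24,170 kg, m_f = 24,170 − 17,700 = 6,470 kg; Δv = 251×9.80665×ln(3.736) = 2461.5×1.3179 ≈ 3244 m/s.
Total Δv = 4312 + 4364 + 3244 = 11920 m/s.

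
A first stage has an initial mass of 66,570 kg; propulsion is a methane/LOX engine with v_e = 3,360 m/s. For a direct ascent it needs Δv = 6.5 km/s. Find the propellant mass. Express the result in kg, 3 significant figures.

propellant mass ≈ 57000 kg

Rocket equation: m₀/m_f = exp(Δv / v_e) = exp(6500 / 3360.0) = exp(1.9345) = 6.9207.
m_f = 66,570 / 6.9207 = 9,618.97 kg, so propellant = m₀ − m_f = 66,570 − 9,618.97 = 56,951.03 kg.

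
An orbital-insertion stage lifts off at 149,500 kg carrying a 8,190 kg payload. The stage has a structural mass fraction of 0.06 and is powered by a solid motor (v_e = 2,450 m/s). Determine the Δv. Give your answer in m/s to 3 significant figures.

Δv ≈ 5370 m/s

Stage wet mass = m₀ − payload = 149,500 − 8,190 = 141,310 kg.
Stage dry mass = ε × stage wet mass = 0.06 × 141,310 = 8,478.6 kg.
Burnout mass m_f = stage dry + payload = 8,478.6 + 8,190 = 16,668.6 kg.
By the Tsiolkovsky rocket equation, Δv = v_e · ln(149,500/16,668.6) = 2450.0 × ln(8.969) = 2450.0 × 2.1938 ≈ 5375 m/s.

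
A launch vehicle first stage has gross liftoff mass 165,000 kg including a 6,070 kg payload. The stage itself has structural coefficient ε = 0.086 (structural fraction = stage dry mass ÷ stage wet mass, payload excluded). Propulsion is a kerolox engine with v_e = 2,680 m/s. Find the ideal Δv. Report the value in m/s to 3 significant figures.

Stage wet mass = m₀ − payload = 165,000 − 6,070 = 158,930 kg.
Stage dry mass = ε × stage wet mass = 0.086 × 158,930 = 13,668 kg.
Burnout mass m_f = stage dry + payload = 13,668 + 6,070 = 19,738 kg.
From the ideal rocket equation, Δv = v_e · ln(165,000/19,738) = 2680.0 × ln(8.36) = 2680.0 × 2.1234 ≈ 5691 m/s.

Δv ≈ 5690 m/s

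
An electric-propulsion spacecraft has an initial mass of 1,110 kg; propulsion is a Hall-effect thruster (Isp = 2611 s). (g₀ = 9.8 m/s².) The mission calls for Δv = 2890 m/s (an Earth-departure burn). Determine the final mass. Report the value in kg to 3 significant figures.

v_e = Isp · g₀ = 2611 × 9.8 = 25587.8 m/s.
Using Δv = v_e ln(m₀/m_f): m₀/m_f = exp(Δv / v_e) = exp(2890 / 25587.8) = exp(0.1129) = 1.1196.
m_f = m₀ / 1.1196 = 1,110 / 1.1196 = 991.426 kg.

final mass ≈ 991 kg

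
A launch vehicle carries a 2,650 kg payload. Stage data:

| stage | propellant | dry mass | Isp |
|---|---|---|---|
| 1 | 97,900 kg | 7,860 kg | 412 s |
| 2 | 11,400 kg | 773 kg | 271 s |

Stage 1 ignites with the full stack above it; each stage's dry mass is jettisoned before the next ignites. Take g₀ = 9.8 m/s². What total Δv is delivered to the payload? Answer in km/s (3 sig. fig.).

Δv ≈ 10.6 km/s

Ignition mass of stage 1 = 97,900+7,860 + 11,400+773 + 2,650 = 120,583 kg.
Stage 1: m₀ = 120,583 kg, m_f = 120,583 − 97,900 = 22,683 kg; Δv = 412×9.8×ln(5.316) = 4037.6×1.6707 ≈ 6746 m/s.
Stage 2: m₀ = 14,823 kg, m_f = 14,823 − 11,400 = 3,423 kg; Δv = 271×9.8×ln(4.33) = 2655.8×1.4657 ≈ 3893 m/s.
Total Δv = 6746 + 3893 = 10639 m/s.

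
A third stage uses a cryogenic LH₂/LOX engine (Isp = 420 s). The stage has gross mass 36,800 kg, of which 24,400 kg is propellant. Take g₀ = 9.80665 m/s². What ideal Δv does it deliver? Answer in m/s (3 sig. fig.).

Δv ≈ 4480 m/s

v_e = Isp · g₀ = 420 × 9.80665 = 4118.8 m/s.
m_f = m₀ − m_prop = 36,800 − 24,400 = 12,400 kg.
From the ideal rocket equation, Δv = v_e · ln(m₀/m_f) = 4118.8 × ln(2.968) = 4118.8 × 1.0878 ≈ 4480.4 m/s.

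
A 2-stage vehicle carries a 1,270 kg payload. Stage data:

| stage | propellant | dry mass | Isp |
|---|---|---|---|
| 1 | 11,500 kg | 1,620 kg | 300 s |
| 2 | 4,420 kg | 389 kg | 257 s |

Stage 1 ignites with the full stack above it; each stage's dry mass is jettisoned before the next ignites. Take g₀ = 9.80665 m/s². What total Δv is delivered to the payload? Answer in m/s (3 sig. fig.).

Ignition mass of stage 1 = 11,500+1,620 + 4,420+389 + 1,270 = 19,199 kg.
Stage 1: m₀ = 19,199 kg, m_f = 19,199 − 11,500 = 7,699 kg; Δv = 300×9.80665×ln(2.494) = 2942.0×0.9138 ≈ 2688 m/s.
Stage 2: m₀ = 6,079 kg, m_f = 6,079 − 4,420 = 1,659 kg; Δv = 257×9.80665×ln(3.664) = 2520.3×1.2986 ≈ 3273 m/s.
Total Δv = 2688 + 3273 = 5961 m/s.

Δv ≈ 5960 m/s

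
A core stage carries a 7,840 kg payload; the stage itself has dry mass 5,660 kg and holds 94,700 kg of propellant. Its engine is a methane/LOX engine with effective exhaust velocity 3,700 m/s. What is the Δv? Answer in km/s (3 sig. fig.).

Δv ≈ 7.70 km/s

m₀ = payload + dry + propellant = 7,840 + 5,660 + 94,700 = 108,200 kg.
m_f = payload + dry = 7,840 + 5,660 = 13,500 kg.
Δv = v_e · ln(m₀/m_f) = 3700.0 × ln(8.015) = 3700.0 × 2.0813 ≈ 7700.8 m/s.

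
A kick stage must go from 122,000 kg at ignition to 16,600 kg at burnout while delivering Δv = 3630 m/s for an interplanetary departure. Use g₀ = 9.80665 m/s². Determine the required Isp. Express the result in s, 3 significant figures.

Isp ≈ 186 s

ln(m₀/m_f) = ln(122000/16600) = ln(7.349) = 1.9946.
v_e = Δv / ln(m₀/m_f) = 3630 / 1.9946 = 1819.9 m/s.
Isp = v_e / g₀ = 1819.9 / 9.80665 = 185.6 s.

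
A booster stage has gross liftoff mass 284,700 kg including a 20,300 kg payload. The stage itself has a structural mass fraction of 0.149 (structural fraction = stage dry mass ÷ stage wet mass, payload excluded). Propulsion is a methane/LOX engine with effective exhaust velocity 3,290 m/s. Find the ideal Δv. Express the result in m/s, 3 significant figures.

Stage wet mass = m₀ − payload = 284,700 − 20,300 = 264,400 kg.
Stage dry mass = ε × stage wet mass = 0.149 × 264,400 = 39,395.6 kg.
Burnout mass m_f = stage dry + payload = 39,395.6 + 20,300 = 59,695.6 kg.
From the ideal rocket equation, Δv = v_e · ln(284,700/59,695.6) = 3290.0 × ln(4.769) = 3290.0 × 1.5622 ≈ 5140 m/s.

Δv ≈ 5140 m/s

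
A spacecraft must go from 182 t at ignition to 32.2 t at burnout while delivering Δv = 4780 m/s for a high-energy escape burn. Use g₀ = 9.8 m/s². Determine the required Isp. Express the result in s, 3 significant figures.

Isp ≈ 282 s

ln(m₀/m_f) = ln(182000/32200) = ln(5.652) = 1.7320.
By the Tsiolkovsky rocket equation, v_e = Δv / ln(m₀/m_f) = 4780 / 1.7320 = 2759.8 m/s.
Isp = v_e / g₀ = 2759.8 / 9.8 = 281.6 s.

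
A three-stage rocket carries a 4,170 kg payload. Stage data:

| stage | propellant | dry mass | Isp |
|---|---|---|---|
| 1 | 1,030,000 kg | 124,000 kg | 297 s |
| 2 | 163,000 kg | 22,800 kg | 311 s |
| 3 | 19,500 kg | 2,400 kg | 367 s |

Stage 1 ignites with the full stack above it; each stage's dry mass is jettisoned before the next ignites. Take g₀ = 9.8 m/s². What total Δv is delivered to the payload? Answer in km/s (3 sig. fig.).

Ignition mass of stage 1 = 1,030,000+124,000 + 163,000+22,800 + 19,500+2,400 + 4,170 = 1,365,870 kg.
Stage 1: m₀ = 1,365,870 kg, m_f = 1,365,870 − 1,030,000 = 335,870 kg; Δv = 297×9.8×ln(4.067) = 2910.6×1.4028 ≈ 4083 m/s.
Stage 2: m₀ = 211,870 kg, m_f = 211,870 − 163,000 = 48,870 kg; Δv = 311×9.8×ln(4.335) = 3047.8×1.4668 ≈ 4471 m/s.
Stage 3: m₀ = 26,070 kg, m_f = 26,070 − 19,500 = 6,570 kg; Δv = 367×9.8×ln(3.968) = 3596.6×1.3783 ≈ 4957 m/s.
Total Δv = 4083 + 4471 + 4957 = 13511 m/s.

Δv ≈ 13.5 km/s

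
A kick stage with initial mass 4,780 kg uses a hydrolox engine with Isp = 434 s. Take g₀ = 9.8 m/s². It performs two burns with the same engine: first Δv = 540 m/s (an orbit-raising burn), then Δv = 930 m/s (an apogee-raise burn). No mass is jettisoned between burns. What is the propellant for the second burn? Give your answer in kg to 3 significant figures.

propellant for the second burn ≈ 827 kg

v_e = Isp · g₀ = 434 × 9.8 = 4253.2 m/s.
After the first burn: m = 4780 × exp(−540/4253.2) = 4780 × 0.88077 = 4,210.08 kg.
After the second burn: m = 4,210.08 × exp(−930/4253.2) = 4,210.08 × 0.80360 = 3,383.22 kg.
Second-burn propellant = 4,210.08 − 3,383.22 = 826.86 kg.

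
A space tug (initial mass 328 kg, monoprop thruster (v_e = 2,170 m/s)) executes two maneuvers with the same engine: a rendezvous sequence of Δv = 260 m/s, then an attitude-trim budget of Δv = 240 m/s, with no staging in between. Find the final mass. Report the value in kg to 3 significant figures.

After the first burn: m = 328 × exp(−260/2170.0) = 328 × 0.88708 = 290.962 kg.
After the second burn: m = 290.962 × exp(−240/2170.0) = 290.962 × 0.89530 = 260.498 kg.

final mass ≈ 260 kg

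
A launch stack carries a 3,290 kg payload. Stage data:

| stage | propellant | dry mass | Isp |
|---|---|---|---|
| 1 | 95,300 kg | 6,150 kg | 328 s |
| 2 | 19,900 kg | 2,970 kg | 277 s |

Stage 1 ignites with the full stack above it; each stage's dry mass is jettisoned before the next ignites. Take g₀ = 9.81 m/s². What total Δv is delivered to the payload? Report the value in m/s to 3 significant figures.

Δv ≈ 8310 m/s

Ignition mass of stage 1 = 95,300+6,150 + 19,900+2,970 + 3,290 = 127,610 kg.
Stage 1: m₀ = 127,610 kg, m_f = 127,610 − 95,300 = 32,310 kg; Δv = 328×9.81×ln(3.95) = 3217.7×1.3736 ≈ 4420 m/s.
Stage 2: m₀ = 26,160 kg, m_f = 26,160 − 19,900 = 6,260 kg; Δv = 277×9.81×ln(4.179) = 2717.4×1.4301 ≈ 3886 m/s.
Total Δv = 4420 + 3886 = 8306 m/s.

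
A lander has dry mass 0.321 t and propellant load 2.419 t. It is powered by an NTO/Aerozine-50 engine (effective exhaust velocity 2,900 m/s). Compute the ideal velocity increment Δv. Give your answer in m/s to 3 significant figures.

Δv ≈ 6220 m/s

m₀ = m_dry + m_prop = 0.321 + 2.419 = 2.74 t.
Using Δv = v_e ln(m₀/m_f): Δv = v_e · ln(m₀/m_f) = 2900.0 × ln(8.536) = 2900.0 × 2.1443 ≈ 6218.4 m/s.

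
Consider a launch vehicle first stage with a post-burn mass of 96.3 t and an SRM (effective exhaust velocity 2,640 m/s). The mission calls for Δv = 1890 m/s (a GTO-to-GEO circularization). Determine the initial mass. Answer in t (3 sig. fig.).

By the Tsiolkovsky rocket equation, m₀/m_f = exp(Δv / v_e) = exp(1890 / 2640.0) = exp(0.7159) = 2.0460.
m₀ = m_f × 2.0460 = 96.3 × 2.0460 = 197.03 t.

initial mass ≈ 197 t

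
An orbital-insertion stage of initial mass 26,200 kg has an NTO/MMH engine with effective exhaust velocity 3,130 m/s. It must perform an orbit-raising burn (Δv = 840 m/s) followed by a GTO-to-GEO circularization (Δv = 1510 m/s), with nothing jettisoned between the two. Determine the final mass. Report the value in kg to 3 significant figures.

After the first burn: m = 26200 × exp(−840/3130.0) = 26200 × 0.76462 = 20,033 kg.
After the second burn: m = 20,033 × exp(−1510/3130.0) = 20,033 × 0.61728 = 12,366 kg.

final mass ≈ 12400 kg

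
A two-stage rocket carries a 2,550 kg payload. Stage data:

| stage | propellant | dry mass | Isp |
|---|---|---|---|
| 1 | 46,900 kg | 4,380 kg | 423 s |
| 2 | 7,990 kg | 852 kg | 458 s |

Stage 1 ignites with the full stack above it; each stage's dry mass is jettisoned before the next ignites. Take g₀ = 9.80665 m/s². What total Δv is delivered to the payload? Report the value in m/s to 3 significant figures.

Ignition mass of stage 1 = 46,900+4,380 + 7,990+852 + 2,550 = 62,672 kg.
Stage 1: m₀ = 62,672 kg, m_f = 62,672 − 46,900 = 15,772 kg; Δv = 423×9.80665×ln(3.974) = 4148.2×1.3797 ≈ 5723 m/s.
Stage 2: m₀ = 11,392 kg, m_f = 11,392 − 7,990 = 3,402 kg; Δv = 458×9.80665×ln(3.349) = 4491.4×1.2085 ≈ 5428 m/s.
Total Δv = 5723 + 5428 = 11151 m/s.

Δv ≈ 11200 m/s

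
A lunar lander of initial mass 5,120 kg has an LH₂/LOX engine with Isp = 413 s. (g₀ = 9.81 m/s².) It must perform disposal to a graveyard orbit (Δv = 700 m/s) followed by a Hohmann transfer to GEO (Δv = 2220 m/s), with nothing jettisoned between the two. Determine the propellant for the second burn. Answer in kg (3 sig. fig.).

propellant for the second burn ≈ 1820 kg

v_e = Isp · g₀ = 413 × 9.81 = 4051.5 m/s.
After the first burn: m = 5120 × exp(−700/4051.5) = 5120 × 0.84133 = 4,307.61 kg.
After the second burn: m = 4,307.61 × exp(−2220/4051.5) = 4,307.61 × 0.57814 = 2,490.4 kg.
Second-burn propellant = 4,307.61 − 2,490.4 = 1,817.21 kg.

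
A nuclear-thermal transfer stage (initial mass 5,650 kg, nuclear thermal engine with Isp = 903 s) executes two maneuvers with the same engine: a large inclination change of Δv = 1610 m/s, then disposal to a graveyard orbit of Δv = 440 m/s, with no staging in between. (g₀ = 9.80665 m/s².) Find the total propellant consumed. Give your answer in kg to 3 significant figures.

v_e = Isp · g₀ = 903 × 9.80665 = 8855.4 m/s.
After the first burn: m = 5650 × exp(−1610/8855.4) = 5650 × 0.83376 = 4,710.74 kg.
After the second burn: m = 4,710.74 × exp(−440/8855.4) = 4,710.74 × 0.95153 = 4,482.41 kg.
Total propellant = m₀ − m_final = 5650 − 4,482.41 = 1,167.59 kg.

total propellant consumed ≈ 1170 kg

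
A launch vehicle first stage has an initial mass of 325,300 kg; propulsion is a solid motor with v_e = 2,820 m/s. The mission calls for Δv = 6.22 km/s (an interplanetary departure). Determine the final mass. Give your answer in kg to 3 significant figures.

final mass ≈ 35800 kg

By the Tsiolkovsky rocket equation, m₀/m_f = exp(Δv / v_e) = exp(6220 / 2820.0) = exp(2.2057) = 9.0764.
m_f = m₀ / 9.0764 = 325,300 / 9.0764 = 35,840.2 kg.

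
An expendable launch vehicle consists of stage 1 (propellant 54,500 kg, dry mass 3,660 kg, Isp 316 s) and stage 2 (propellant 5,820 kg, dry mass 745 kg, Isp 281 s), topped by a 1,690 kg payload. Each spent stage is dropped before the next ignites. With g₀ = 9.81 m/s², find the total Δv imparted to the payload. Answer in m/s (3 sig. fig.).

Δv ≈ 8690 m/s

Ignition mass of stage 1 = 54,500+3,660 + 5,820+745 + 1,690 = 66,415 kg.
Stage 1: m₀ = 66,415 kg, m_f = 66,415 − 54,500 = 11,915 kg; Δv = 316×9.81×ln(5.574) = 3100.0×1.7181 ≈ 5326 m/s.
Stage 2: m₀ = 8,255 kg, m_f = 8,255 − 5,820 = 2,435 kg; Δv = 281×9.81×ln(3.39) = 2756.6×1.2209 ≈ 3365 m/s.
Total Δv = 5326 + 3365 = 8691 m/s.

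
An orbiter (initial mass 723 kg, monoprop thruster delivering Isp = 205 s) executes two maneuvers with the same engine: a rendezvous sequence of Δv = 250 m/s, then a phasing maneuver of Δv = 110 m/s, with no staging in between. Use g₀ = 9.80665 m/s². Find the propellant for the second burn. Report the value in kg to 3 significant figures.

v_e = Isp · g₀ = 205 × 9.80665 = 2010.4 m/s.
After the first burn: m = 723 × exp(−250/2010.4) = 723 × 0.88307 = 638.46 kg.
After the second burn: m = 638.46 × exp(−110/2010.4) = 638.46 × 0.94675 = 604.462 kg.
Second-burn propellant = 638.46 − 604.462 = 33.998 kg.

propellant for the second burn ≈ 34.0 kg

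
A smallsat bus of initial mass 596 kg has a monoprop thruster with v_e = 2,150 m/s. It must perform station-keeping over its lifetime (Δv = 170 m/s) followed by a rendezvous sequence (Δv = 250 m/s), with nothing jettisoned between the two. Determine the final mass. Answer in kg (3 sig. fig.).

final mass ≈ 490 kg

After the first burn: m = 596 × exp(−170/2150.0) = 596 × 0.92398 = 550.692 kg.
After the second burn: m = 550.692 × exp(−250/2150.0) = 550.692 × 0.89023 = 490.243 kg.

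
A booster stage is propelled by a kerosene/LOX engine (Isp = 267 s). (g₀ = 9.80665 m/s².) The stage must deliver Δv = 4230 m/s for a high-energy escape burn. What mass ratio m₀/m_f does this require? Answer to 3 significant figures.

mass ratio ≈ 5.03

v_e = Isp · g₀ = 267 × 9.80665 = 2618.4 m/s.
m₀/m_f = exp(Δv / v_e) = exp(4230 / 2618.4) = exp(1.6155) = 5.0304.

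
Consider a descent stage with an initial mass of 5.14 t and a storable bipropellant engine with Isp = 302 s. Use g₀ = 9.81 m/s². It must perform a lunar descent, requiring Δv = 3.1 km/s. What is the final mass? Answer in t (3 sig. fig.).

final mass ≈ 1.81 t

v_e = Isp · g₀ = 302 × 9.81 = 2962.6 m/s.
By the Tsiolkovsky rocket equation, m₀/m_f = exp(Δv / v_e) = exp(3100 / 2962.6) = exp(1.0464) = 2.8473.
m_f = m₀ / 2.8473 = 5.14 / 2.8473 = 1.80522 t.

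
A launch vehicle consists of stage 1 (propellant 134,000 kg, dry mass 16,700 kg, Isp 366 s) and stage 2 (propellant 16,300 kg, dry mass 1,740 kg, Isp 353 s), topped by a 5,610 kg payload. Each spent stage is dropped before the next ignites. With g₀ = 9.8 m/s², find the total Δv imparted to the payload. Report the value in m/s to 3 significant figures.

Ignition mass of stage 1 = 134,000+16,700 + 16,300+1,740 + 5,610 = 174,350 kg.
Stage 1: m₀ = 174,350 kg, m_f = 174,350 − 134,000 = 40,350 kg; Δv = 366×9.8×ln(4.321) = 3586.8×1.4635 ≈ 5249 m/s.
Stage 2: m₀ = 23,650 kg, m_f = 23,650 − 16,300 = 7,350 kg; Δv = 353×9.8×ln(3.218) = 3459.4×1.1687 ≈ 4043 m/s.
Total Δv = 5249 + 4043 = 9292 m/s.

Δv ≈ 9290 m/s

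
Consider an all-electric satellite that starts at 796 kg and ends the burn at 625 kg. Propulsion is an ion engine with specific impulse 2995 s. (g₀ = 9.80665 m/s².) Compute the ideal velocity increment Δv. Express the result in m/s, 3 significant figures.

Δv ≈ 7100 m/s

v_e = Isp · g₀ = 2995 × 9.80665 = 29370.9 m/s.
Using Δv = v_e ln(m₀/m_f): Δv = v_e · ln(m₀/m_f) = 29370.9 × ln(1.274) = 29370.9 × 0.2418 ≈ 7103.3 m/s.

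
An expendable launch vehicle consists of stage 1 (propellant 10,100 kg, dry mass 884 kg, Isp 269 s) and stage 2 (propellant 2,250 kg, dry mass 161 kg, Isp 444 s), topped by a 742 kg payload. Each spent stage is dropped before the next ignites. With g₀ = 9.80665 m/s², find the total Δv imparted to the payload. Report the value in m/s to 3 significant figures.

Δv ≈ 8750 m/s

Ignition mass of stage 1 = 10,100+884 + 2,250+161 + 742 = 14,137 kg.
Stage 1: m₀ = 14,137 kg, m_f = 14,137 − 10,100 = 4,037 kg; Δv = 269×9.80665×ln(3.502) = 2638.0×1.2533 ≈ 3306 m/s.
Stage 2: m₀ = 3,153 kg, m_f = 3,153 − 2,250 = 903 kg; Δv = 444×9.80665×ln(3.492) = 4354.2×1.2504 ≈ 5444 m/s.
Total Δv = 3306 + 5444 = 8750 m/s.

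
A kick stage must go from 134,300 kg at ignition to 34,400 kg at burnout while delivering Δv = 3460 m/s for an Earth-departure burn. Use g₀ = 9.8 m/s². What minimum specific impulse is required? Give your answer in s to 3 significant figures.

Isp ≈ 259 s

ln(m₀/m_f) = ln(134300/34400) = ln(3.904) = 1.3620.
v_e = Δv / ln(m₀/m_f) = 3460 / 1.3620 = 2540.3 m/s.
Isp = v_e / g₀ = 2540.3 / 9.8 = 259.2 s.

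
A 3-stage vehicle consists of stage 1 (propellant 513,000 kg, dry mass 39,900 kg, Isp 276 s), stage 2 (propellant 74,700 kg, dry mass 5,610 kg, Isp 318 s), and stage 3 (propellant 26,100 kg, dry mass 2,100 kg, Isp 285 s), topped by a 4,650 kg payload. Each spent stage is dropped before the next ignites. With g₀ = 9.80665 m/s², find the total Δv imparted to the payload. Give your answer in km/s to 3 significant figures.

Ignition mass of stage 1 = 513,000+39,900 + 74,700+5,610 + 26,100+2,100 + 4,650 = 666,060 kg.
Stage 1: m₀ = 666,060 kg, m_f = 666,060 − 513,000 = 153,060 kg; Δv = 276×9.80665×ln(4.352) = 2706.6×1.4705 ≈ 3980 m/s.
Stage 2: m₀ = 113,160 kg, m_f = 113,160 − 74,700 = 38,460 kg; Δv = 318×9.80665×ln(2.942) = 3118.5×1.0792 ≈ 3365 m/s.
Stage 3: m₀ = 32,850 kg, m_f = 32,850 − 26,100 = 6,750 kg; Δv = 285×9.80665×ln(4.867) = 2794.9×1.5824 ≈ 4423 m/s.
Total Δv = 3980 + 3365 + 4423 = 11768 m/s.

Δv ≈ 11.8 km/s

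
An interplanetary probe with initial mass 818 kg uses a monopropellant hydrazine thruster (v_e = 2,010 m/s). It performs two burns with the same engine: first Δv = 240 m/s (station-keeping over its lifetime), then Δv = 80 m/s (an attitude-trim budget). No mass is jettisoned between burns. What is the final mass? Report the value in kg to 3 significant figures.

After the first burn: m = 818 × exp(−240/2010.0) = 818 × 0.88745 = 725.934 kg.
After the second burn: m = 725.934 × exp(−80/2010.0) = 725.934 × 0.96098 = 697.608 kg.

final mass ≈ 698 kg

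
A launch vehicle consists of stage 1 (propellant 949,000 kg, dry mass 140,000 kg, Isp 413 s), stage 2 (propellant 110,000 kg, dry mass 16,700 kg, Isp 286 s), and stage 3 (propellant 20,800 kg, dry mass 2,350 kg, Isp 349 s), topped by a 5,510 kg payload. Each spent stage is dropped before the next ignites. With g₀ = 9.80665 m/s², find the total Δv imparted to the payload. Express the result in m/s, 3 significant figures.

Δv ≈ 13700 m/s

Ignition mass of stage 1 = 949,000+140,000 + 110,000+16,700 + 20,800+2,350 + 5,510 = 1,244,360 kg.
Stage 1: m₀ = 1,244,360 kg, m_f = 1,244,360 − 949,000 = 295,360 kg; Δv = 413×9.80665×ln(4.213) = 4050.1×1.4382 ≈ 5825 m/s.
Stage 2: m₀ = 155,360 kg, m_f = 155,360 − 110,000 = 45,360 kg; Δv = 286×9.80665×ln(3.425) = 2804.7×1.2311 ≈ 3453 m/s.
Stage 3: m₀ = 28,660 kg, m_f = 28,660 − 20,800 = 7,860 kg; Δv = 349×9.80665×ln(3.646) = 3422.5×1.2937 ≈ 4428 m/s.
Total Δv = 5825 + 3453 + 4428 = 13706 m/s.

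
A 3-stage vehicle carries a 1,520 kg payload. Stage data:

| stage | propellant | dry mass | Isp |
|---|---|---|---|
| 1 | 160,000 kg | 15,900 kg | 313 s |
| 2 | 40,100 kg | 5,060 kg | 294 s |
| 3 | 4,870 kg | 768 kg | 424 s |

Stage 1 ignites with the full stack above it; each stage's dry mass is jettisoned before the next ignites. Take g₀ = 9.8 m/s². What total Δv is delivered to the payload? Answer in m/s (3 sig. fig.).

Ignition mass of stage 1 = 160,000+15,900 + 40,100+5,060 + 4,870+768 + 1,520 = 228,218 kg.
Stage 1: m₀ = 228,218 kg, m_f = 228,218 − 160,000 = 68,218 kg; Δv = 313×9.8×ln(3.345) = 3067.4×1.2076 ≈ 3704 m/s.
Stage 2: m₀ = 52,318 kg, m_f = 52,318 − 40,100 = 12,218 kg; Δv = 294×9.8×ln(4.282) = 2881.2×1.4544 ≈ 4191 m/s.
Stage 3: m₀ = 7,158 kg, m_f = 7,158 − 4,870 = 2,288 kg; Δv = 424×9.8×ln(3.128) = 4155.2×1.1406 ≈ 4739 m/s.
Total Δv = 3704 + 4191 + 4739 = 12634 m/s.

Δv ≈ 12600 m/s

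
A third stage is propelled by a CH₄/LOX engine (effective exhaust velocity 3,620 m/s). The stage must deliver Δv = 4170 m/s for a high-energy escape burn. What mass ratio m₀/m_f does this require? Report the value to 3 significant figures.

m₀/m_f = exp(Δv / v_e) = exp(4170 / 3620.0) = exp(1.1519) = 3.1643.

mass ratio ≈ 3.16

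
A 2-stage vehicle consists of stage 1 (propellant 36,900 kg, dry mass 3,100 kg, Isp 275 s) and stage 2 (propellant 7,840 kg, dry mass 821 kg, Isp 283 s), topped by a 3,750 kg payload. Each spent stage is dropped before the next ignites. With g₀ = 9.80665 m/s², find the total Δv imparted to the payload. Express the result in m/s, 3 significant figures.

Δv ≈ 6060 m/s

Ignition mass of stage 1 = 36,900+3,100 + 7,840+821 + 3,750 = 52,411 kg.
Stage 1: m₀ = 52,411 kg, m_f = 52,411 − 36,900 = 15,511 kg; Δv = 275×9.80665×ln(3.379) = 2696.8×1.2176 ≈ 3284 m/s.
Stage 2: m₀ = 12,411 kg, m_f = 12,411 − 7,840 = 4,571 kg; Δv = 283×9.80665×ln(2.715) = 2775.3×0.9989 ≈ 2772 m/s.
Total Δv = 3284 + 2772 = 6056 m/s.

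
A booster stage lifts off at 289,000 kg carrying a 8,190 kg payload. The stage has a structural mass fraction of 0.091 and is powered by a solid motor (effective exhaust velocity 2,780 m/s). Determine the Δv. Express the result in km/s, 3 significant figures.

Stage wet mass = m₀ − payload = 289,000 − 8,190 = 280,810 kg.
Stage dry mass = ε × stage wet mass = 0.091 × 280,810 = 25,553.7 kg.
Burnout mass m_f = stage dry + payload = 25,553.7 + 8,190 = 33,743.7 kg.
By the Tsiolkovsky rocket equation, Δv = v_e · ln(289,000/33,743.7) = 2780.0 × ln(8.565) = 2780.0 × 2.1476 ≈ 5970 m/s.

Δv ≈ 5.97 km/s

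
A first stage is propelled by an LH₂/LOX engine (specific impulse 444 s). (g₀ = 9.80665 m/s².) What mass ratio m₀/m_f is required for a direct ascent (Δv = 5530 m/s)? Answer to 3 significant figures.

v_e = Isp · g₀ = 444 × 9.80665 = 4354.2 m/s.
Using Δv = v_e ln(m₀/m_f): m₀/m_f = exp(Δv / v_e) = exp(5530 / 4354.2) = exp(1.2701) = 3.5610.

mass ratio ≈ 3.56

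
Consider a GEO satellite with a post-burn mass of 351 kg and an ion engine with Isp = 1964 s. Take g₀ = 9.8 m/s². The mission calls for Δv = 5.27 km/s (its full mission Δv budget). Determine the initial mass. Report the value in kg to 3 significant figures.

v_e = Isp · g₀ = 1964 × 9.8 = 19247.2 m/s.
By the Tsiolkovsky rocket equation, m₀/m_f = exp(Δv / v_e) = exp(5270 / 19247.2) = exp(0.2738) = 1.3150.
m₀ = m_f × 1.3150 = 351 × 1.3150 = 461.565 kg.

initial mass ≈ 462 kg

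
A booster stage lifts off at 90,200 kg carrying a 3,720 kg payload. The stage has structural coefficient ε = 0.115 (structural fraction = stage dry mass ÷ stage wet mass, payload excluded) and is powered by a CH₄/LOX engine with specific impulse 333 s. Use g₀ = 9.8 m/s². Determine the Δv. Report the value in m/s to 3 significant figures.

Δv ≈ 6160 m/s

Stage wet mass = m₀ − payload = 90,200 − 3,720 = 86,480 kg.
Stage dry mass = ε × stage wet mass = 0.115 × 86,480 = 9,945.2 kg.
Burnout mass m_f = stage dry + payload = 9,945.2 + 3,720 = 13,665.2 kg.
v_e = Isp · g₀ = 333 × 9.8 = 3263.4 m/s.
Δv = v_e · ln(90,200/13,665.2) = 3263.4 × ln(6.601) = 3263.4 × 1.8872 ≈ 6159 m/s.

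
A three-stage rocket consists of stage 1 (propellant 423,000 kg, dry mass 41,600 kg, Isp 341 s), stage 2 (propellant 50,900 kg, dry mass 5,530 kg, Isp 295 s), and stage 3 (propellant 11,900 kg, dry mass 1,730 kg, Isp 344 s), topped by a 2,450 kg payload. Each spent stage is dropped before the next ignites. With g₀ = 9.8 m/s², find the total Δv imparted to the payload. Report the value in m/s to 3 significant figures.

Δv ≈ 13200 m/s

Ignition mass of stage 1 = 423,000+41,600 + 50,900+5,530 + 11,900+1,730 + 2,450 = 537,110 kg.
Stage 1: m₀ = 537,110 kg, m_f = 537,110 − 423,000 = 114,110 kg; Δv = 341×9.8×ln(4.707) = 3341.8×1.5490 ≈ 5177 m/s.
Stage 2: m₀ = 72,510 kg, m_f = 72,510 − 50,900 = 21,610 kg; Δv = 295×9.8×ln(3.355) = 2891.0×1.2106 ≈ 3500 m/s.
Stage 3: m₀ = 16,080 kg, m_f = 16,080 − 11,900 = 4,180 kg; Δv = 344×9.8×ln(3.847) = 3371.2×1.3473 ≈ 4542 m/s.
Total Δv = 5177 + 3500 + 4542 = 13219 m/s.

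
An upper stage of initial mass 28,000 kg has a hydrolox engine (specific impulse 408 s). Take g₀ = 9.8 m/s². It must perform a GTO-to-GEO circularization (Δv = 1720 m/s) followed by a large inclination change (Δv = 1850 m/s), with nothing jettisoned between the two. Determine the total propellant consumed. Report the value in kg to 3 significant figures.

total propellant consumed ≈ 16500 kg

v_e = Isp · g₀ = 408 × 9.8 = 3998.4 m/s.
After the first burn: m = 28000 × exp(−1720/3998.4) = 28000 × 0.65040 = 18,211.2 kg.
After the second burn: m = 18,211.2 × exp(−1850/3998.4) = 18,211.2 × 0.62959 = 11,465.6 kg.
Total propellant = m₀ − m_final = 28000 − 11,465.6 = 16,534.4 kg.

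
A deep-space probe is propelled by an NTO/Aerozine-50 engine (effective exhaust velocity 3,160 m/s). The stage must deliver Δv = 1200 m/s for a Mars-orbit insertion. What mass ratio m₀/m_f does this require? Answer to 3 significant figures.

By the Tsiolkovsky rocket equation, m₀/m_f = exp(Δv / v_e) = exp(1200 / 3160.0) = exp(0.3797) = 1.4619.

mass ratio ≈ 1.46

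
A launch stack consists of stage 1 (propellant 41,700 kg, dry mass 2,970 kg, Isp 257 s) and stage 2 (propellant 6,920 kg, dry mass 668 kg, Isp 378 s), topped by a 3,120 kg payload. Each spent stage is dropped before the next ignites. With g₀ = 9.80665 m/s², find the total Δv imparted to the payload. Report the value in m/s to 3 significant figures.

Δv ≈ 7380 m/s

Ignition mass of stage 1 = 41,700+2,970 + 6,920+668 + 3,120 = 55,378 kg.
Stage 1: m₀ = 55,378 kg, m_f = 55,378 − 41,700 = 13,678 kg; Δv = 257×9.80665×ln(4.049) = 2520.3×1.3984 ≈ 3524 m/s.
Stage 2: m₀ = 10,708 kg, m_f = 10,708 − 6,920 = 3,788 kg; Δv = 378×9.80665×ln(2.827) = 3706.9×1.0392 ≈ 3852 m/s.
Total Δv = 3524 + 3852 = 7376 m/s.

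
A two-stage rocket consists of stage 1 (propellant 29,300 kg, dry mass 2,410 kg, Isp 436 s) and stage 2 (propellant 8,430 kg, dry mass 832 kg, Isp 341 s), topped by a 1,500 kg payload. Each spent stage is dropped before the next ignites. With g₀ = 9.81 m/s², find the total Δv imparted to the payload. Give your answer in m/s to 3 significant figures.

Ignition mass of stage 1 = 29,300+2,410 + 8,430+832 + 1,500 = 42,472 kg.
Stage 1: m₀ = 42,472 kg, m_f = 42,472 − 29,300 = 13,172 kg; Δv = 436×9.81×ln(3.224) = 4277.2×1.1708 ≈ 5007 m/s.
Stage 2: m₀ = 10,762 kg, m_f = 10,762 − 8,430 = 2,332 kg; Δv = 341×9.81×ln(4.615) = 3345.2×1.5293 ≈ 5116 m/s.
Total Δv = 5007 + 5116 = 10123 m/s.

Δv ≈ 10100 m/s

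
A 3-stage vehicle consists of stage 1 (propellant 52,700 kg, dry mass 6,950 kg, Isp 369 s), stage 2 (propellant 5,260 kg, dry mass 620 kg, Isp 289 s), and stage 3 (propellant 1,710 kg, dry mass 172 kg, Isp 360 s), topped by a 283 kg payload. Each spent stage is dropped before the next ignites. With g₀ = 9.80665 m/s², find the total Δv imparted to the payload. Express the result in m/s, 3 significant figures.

Ignition mass of stage 1 = 52,700+6,950 + 5,260+620 + 1,710+172 + 283 = 67,695 kg.
Stage 1: m₀ = 67,695 kg, m_f = 67,695 − 52,700 = 14,995 kg; Δv = 369×9.80665×ln(4.515) = 3618.7×1.5073 ≈ 5454 m/s.
Stage 2: m₀ = 8,045 kg, m_f = 8,045 − 5,260 = 2,785 kg; Δv = 289×9.80665×ln(2.889) = 2834.1×1.0608 ≈ 3006 m/s.
Stage 3: m₀ = 2,165 kg, m_f = 2,165 − 1,710 = 455 kg; Δv = 360×9.80665×ln(4.758) = 3530.4×1.5599 ≈ 5507 m/s.
Total Δv = 5454 + 3006 + 5507 = 13967 m/s.

Δv ≈ 14000 m/s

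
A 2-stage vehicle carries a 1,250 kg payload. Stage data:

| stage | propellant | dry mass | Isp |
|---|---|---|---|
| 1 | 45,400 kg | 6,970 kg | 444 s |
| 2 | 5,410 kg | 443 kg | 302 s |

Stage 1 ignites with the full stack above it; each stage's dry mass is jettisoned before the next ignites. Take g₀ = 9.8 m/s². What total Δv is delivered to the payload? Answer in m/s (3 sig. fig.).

Δv ≈ 10500 m/s

Ignition mass of stage 1 = 45,400+6,970 + 5,410+443 + 1,250 = 59,473 kg.
Stage 1: m₀ = 59,473 kg, m_f = 59,473 − 45,400 = 14,073 kg; Δv = 444×9.8×ln(4.226) = 4351.2×1.4413 ≈ 6271 m/s.
Stage 2: m₀ = 7,103 kg, m_f = 7,103 − 5,410 = 1,693 kg; Δv = 302×9.8×ln(4.196) = 2959.6×1.4340 ≈ 4244 m/s.
Total Δv = 6271 + 4244 = 10515 m/s.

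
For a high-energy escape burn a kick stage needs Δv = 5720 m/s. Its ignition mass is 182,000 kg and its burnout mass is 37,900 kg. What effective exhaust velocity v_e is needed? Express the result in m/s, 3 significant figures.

ln(m₀/m_f) = ln(182000/37900) = ln(4.802) = 1.5691.
v_e = Δv / ln(m₀/m_f) = 5720 / 1.5691 = 3645.5 m/s.

v_e ≈ 3650 m/s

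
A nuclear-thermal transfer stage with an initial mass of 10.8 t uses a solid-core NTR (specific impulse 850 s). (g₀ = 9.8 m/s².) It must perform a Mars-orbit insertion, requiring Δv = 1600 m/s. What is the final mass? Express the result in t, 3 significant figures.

v_e = Isp · g₀ = 850 × 9.8 = 8330.0 m/s.
Rocket equation: m₀/m_f = exp(Δv / v_e) = exp(1600 / 8330.0) = exp(0.1921) = 1.2118.
m_f = m₀ / 1.2118 = 10.8 / 1.2118 = 8.91236 t.

final mass ≈ 8.91 t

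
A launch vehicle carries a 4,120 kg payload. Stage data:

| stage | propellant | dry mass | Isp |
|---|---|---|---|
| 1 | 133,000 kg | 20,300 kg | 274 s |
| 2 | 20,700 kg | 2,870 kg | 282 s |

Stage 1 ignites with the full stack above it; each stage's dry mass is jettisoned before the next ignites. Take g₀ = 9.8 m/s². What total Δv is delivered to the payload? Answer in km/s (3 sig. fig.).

Ignition mass of stage 1 = 133,000+20,300 + 20,700+2,870 + 4,120 = 180,990 kg.
Stage 1: m₀ = 180,990 kg, m_f = 180,990 − 133,000 = 47,990 kg; Δv = 274×9.8×ln(3.771) = 2685.2×1.3274 ≈ 3564 m/s.
Stage 2: m₀ = 27,690 kg, m_f = 27,690 − 20,700 = 6,990 kg; Δv = 282×9.8×ln(3.961) = 2763.6×1.3766 ≈ 3804 m/s.
Total Δv = 3564 + 3804 = 7368 m/s.

Δv ≈ 7.37 km/s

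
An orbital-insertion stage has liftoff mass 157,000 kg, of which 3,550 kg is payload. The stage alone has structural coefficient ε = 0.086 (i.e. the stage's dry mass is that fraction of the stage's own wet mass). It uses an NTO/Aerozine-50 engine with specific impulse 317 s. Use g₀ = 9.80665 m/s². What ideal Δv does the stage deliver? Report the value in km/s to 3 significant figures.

Stage wet mass = m₀ − payload = 157,000 − 3,550 = 153,450 kg.
Stage dry mass = ε × stage wet mass = 0.086 × 153,450 = 13,196.7 kg.
Burnout mass m_f = stage dry + payload = 13,196.7 + 3,550 = 16,746.7 kg.
v_e = Isp · g₀ = 317 × 9.80665 = 3108.7 m/s.
Δv = v_e · ln(157,000/16,746.7) = 3108.7 × ln(9.375) = 3108.7 × 2.2380 ≈ 6957 m/s.

Δv ≈ 6.96 km/s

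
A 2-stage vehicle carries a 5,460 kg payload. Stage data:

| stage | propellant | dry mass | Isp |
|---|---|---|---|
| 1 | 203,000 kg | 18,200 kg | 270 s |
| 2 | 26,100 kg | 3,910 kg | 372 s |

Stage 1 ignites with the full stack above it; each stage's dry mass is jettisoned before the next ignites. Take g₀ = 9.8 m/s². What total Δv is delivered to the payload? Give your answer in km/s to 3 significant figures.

Δv ≈ 8.99 km/s

Ignition mass of stage 1 = 203,000+18,200 + 26,100+3,910 + 5,460 = 256,670 kg.
Stage 1: m₀ = 256,670 kg, m_f = 256,670 − 203,000 = 53,670 kg; Δv = 270×9.8×ln(4.782) = 2646.0×1.5649 ≈ 4141 m/s.
Stage 2: m₀ = 35,470 kg, m_f = 35,470 − 26,100 = 9,370 kg; Δv = 372×9.8×ln(3.785) = 3645.6×1.3312 ≈ 4853 m/s.
Total Δv = 4141 + 4853 = 8994 m/s.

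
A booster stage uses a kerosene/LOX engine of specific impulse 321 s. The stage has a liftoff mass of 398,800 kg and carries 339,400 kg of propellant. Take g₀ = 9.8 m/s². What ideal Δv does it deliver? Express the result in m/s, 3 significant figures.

Δv ≈ 5990 m/s

v_e = Isp · g₀ = 321 × 9.8 = 3145.8 m/s.
m_f = m₀ − m_prop = 398,800 − 339,400 = 59,400 kg.
Using Δv = v_e ln(m₀/m_f): Δv = v_e · ln(m₀/m_f) = 3145.8 × ln(6.714) = 3145.8 × 1.9042 ≈ 5990.1 m/s.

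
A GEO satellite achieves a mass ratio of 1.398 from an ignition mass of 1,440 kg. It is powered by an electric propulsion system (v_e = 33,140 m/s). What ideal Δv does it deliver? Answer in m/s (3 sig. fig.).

Δv = v_e · ln(1.398) = 33140.0 × 0.3350 ≈ 11103.3 m/s.

Δv ≈ 11100 m/s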